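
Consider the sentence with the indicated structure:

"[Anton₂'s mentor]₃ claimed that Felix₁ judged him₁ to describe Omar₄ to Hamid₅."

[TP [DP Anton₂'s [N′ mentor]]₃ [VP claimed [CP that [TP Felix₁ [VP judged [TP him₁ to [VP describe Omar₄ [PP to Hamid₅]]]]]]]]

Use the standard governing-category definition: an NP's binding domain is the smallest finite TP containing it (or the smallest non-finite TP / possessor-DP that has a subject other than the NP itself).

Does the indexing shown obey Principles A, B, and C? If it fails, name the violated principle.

Principle B

The two coindexed NPs are *Felix₁* and *him₁*.
*him₁* is a pronoun. Its binding domain is the embedded TP, whose subject is Felix₁.
*Felix₁* c-commands it within that domain and carries the same index.
The pronoun is locally bound → Principle B violation.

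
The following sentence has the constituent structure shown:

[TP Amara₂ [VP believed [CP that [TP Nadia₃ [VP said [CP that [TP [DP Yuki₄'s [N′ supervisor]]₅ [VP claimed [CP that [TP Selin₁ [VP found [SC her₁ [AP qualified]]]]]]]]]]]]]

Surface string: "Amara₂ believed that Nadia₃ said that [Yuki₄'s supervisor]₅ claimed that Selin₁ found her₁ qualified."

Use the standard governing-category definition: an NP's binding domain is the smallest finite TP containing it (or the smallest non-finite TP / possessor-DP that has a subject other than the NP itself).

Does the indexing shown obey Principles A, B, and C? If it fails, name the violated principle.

Principle B

The two coindexed NPs are *Selin₁* and *her₁*.
*her₁* is a pronoun. Its binding domain is the embedded TP, whose subject is Selin₁.
*Selin₁* c-commands it within that domain and carries the same index.
The pronoun is locally bound → Principle B violation.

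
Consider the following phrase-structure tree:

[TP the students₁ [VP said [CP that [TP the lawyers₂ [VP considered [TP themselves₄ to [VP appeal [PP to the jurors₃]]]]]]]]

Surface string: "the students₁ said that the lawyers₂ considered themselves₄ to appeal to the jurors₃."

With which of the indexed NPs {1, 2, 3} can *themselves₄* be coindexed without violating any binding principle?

*themselves* is an anaphor, so Principle A applies: it must be bound in its binding domain.
Binding domain of *themselves₄*: the embedded TP, whose subject is the lawyers₂.
*the students₁* c-commands the anaphor but is outside its binding domain → cannot satisfy Principle A.
*the lawyers₂* c-commands the anaphor within its binding domain → licit binder.
*the jurors₃* does not c-command the anaphor → cannot bind it.

{2}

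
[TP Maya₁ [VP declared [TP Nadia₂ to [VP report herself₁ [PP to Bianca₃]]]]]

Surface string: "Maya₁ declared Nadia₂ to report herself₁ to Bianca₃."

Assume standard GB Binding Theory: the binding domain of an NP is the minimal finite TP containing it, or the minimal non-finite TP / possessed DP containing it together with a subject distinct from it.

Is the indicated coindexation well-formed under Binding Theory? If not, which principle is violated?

The two coindexed NPs are *Maya₁* and *herself₁*.
*herself₁* is an anaphor. Principle A requires it to be bound within its binding domain — the embedded TP, whose subject is Nadia₂.
Within that domain it is c-commanded by *Nadia₂*, which does not share its index.
*Maya₁* does c-command the anaphor, but from outside its binding domain.
The anaphor is unbound in its domain → Principle A violation.

Principle A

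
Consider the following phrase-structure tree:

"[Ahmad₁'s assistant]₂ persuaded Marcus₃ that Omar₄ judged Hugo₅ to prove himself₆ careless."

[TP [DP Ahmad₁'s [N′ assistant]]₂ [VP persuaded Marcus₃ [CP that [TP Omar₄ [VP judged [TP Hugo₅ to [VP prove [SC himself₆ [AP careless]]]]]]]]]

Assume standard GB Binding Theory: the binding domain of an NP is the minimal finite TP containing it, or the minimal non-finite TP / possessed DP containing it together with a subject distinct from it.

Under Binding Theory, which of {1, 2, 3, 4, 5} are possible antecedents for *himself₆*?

{5}

*himself* is an anaphor, so Principle A applies: it must be bound in its binding domain.
Binding domain of *himself₆*: the embedded TP, whose subject is Hugo₅.
*Ahmad₁* does not c-command the anaphor → cannot bind it.
*[Ahmad₁'s assistant]₂* c-commands the anaphor but is outside its binding domain → cannot satisfy Principle A.
*Marcus₃* c-commands the anaphor but is outside its binding domain → cannot satisfy Principle A.
*Omar₄* c-commands the anaphor but is outside its binding domain → cannot satisfy Principle A.
*Hugo₅* c-commands the anaphor within its binding domain → licit binder.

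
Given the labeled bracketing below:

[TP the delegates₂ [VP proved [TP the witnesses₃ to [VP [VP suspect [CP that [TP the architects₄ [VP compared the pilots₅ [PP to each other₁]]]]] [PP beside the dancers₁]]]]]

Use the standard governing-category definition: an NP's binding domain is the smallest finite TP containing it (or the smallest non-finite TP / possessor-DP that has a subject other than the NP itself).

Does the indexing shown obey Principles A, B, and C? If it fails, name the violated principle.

The two coindexed NPs are *the dancers₁* and *each other₁*.
*each other₁* is an anaphor. Principle A requires it to be bound within its binding domain — the embedded TP, whose subject is the architects₄.
Within that domain it is c-commanded by *the architects₄*, *the pilots₅*, none of which share its index.
*the dancers₁* does not c-command the anaphor at all.
The anaphor is unbound in its domain → Principle A violation.

Principle A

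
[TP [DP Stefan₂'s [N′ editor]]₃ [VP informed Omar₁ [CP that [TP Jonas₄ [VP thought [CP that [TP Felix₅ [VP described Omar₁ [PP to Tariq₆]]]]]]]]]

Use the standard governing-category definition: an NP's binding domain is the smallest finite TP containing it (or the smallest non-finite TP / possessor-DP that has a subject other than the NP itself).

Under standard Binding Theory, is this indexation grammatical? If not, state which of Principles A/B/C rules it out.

The two coindexed NPs are *Omar₁* (the higher occurrence) and *Omar₁* (the lower occurrence).
*Omar₁* (the lower occurrence) is an R-expression. Principle C requires it to be free everywhere.
*Omar₁* (the higher occurrence) c-commands it and carries the same index.
The R-expression is bound → Principle C violation.

Principle C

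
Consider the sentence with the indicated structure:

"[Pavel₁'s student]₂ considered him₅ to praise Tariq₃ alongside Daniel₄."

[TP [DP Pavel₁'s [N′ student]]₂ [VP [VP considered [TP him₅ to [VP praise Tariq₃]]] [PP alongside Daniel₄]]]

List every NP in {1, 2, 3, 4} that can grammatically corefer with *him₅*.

{1, 4}

*him* is a pronoun, so Principle B applies: it must be free in its binding domain.
Binding domain of *him₅*: the matrix TP, whose subject is [Pavel₁'s student]₂.
*Pavel₁* and the pronoun do not c-command one another → neither Principle B nor Principle C is at stake; coindexation permitted.
*[Pavel₁'s student]₂* c-commands the pronoun within its binding domain → coindexation would violate Principle B.
*Tariq₃*: the pronoun c-commands this R-expression → coindexation would violate Principle C on *Tariq₃*.
*Daniel₄* and the pronoun do not c-command one another → neither Principle B nor Principle C is at stake; coindexation permitted.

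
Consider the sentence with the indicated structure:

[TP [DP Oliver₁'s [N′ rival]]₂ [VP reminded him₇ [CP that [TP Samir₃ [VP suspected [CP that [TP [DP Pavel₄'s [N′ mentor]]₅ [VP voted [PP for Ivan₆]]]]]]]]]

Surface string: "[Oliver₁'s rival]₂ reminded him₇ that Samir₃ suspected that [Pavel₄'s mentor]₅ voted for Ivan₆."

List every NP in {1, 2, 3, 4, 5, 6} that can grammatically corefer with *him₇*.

*him* is a pronoun, so Principle B applies: it must be free in its binding domain.
Binding domain of *him₇*: the matrix TP, whose subject is [Oliver₁'s rival]₂.
*Oliver₁* and the pronoun do not c-command one another → neither Principle B nor Principle C is at stake; coindexation permitted.
*[Oliver₁'s rival]₂* c-commands the pronoun within its binding domain → coindexation would violate Principle B.
*Samir₃*: the pronoun c-commands this R-expression → coindexation would violate Principle C on *Samir₃*.
*Pavel₄*: the pronoun c-commands this R-expression → coindexation would violate Principle C on *Pavel₄*.
*[Pavel₄'s mentor]₅*: the pronoun c-commands this R-expression → coindexation would violate Principle C on *[Pavel₄'s mentor]₅*.
*Ivan₆*: the pronoun c-commands this R-expression → coindexation would violate Principle C on *Ivan₆*.

{1}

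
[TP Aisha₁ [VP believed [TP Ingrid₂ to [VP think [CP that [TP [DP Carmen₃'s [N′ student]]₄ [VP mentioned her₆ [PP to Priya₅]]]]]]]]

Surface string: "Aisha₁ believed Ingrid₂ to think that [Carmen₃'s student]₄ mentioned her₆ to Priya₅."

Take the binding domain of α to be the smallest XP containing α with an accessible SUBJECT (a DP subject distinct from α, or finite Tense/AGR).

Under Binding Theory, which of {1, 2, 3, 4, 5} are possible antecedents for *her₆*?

{1, 2, 3}

*her* is a pronoun, so Principle B applies: it must be free in its binding domain.
Binding domain of *her₆*: the embedded TP, whose subject is [Carmen₃'s student]₄.
*Aisha₁* c-commands the pronoun but from outside its binding domain, and is not c-commanded by it → coindexation permitted.
*Ingrid₂* c-commands the pronoun but from outside its binding domain, and is not c-commanded by it → coindexation permitted.
*Carmen₃* and the pronoun do not c-command one another → neither Principle B nor Principle C is at stake; coindexation permitted.
*[Carmen₃'s student]₄* c-commands the pronoun within its binding domain → coindexation would violate Principle B.
*Priya₅*: the pronoun c-commands this R-expression → coindexation would violate Principle C on *Priya₅*.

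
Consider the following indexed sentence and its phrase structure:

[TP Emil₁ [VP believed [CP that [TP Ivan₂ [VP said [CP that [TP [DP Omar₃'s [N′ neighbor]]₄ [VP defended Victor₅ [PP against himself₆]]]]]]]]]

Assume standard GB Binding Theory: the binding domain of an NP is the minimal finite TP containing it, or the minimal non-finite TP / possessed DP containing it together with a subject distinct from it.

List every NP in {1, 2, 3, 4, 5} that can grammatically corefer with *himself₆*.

{4, 5}

*himself* is an anaphor, so Principle A applies: it must be bound in its binding domain.
Binding domain of *himself₆*: the embedded TP, whose subject is [Omar₃'s neighbor]₄.
*Emil₁* c-commands the anaphor but is outside its binding domain → cannot satisfy Principle A.
*Ivan₂* c-commands the anaphor but is outside its binding domain → cannot satisfy Principle A.
*Omar₃* does not c-command the anaphor → cannot bind it.
*[Omar₃'s neighbor]₄* c-commands the anaphor within its binding domain → licit binder.
*Victor₅* c-commands the anaphor within its binding domain → licit binder.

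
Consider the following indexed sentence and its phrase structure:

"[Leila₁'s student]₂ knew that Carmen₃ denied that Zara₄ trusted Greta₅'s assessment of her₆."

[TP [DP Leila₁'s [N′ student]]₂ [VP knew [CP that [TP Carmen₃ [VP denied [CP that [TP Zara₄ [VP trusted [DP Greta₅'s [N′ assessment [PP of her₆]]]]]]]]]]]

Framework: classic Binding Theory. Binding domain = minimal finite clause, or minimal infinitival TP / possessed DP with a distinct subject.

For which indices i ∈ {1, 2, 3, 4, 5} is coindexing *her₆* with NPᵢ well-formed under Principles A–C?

{1, 2, 3, 4}

*her* is a pronoun, so Principle B applies: it must be free in its binding domain.
Binding domain of *her₆*: the possessed DP, whose subject is Greta₅.
*Leila₁* and the pronoun do not c-command one another → neither Principle B nor Principle C is at stake; coindexation permitted.
*[Leila₁'s student]₂* c-commands the pronoun but from outside its binding domain, and is not c-commanded by it → coindexation permitted.
*Carmen₃* c-commands the pronoun but from outside its binding domain, and is not c-commanded by it → coindexation permitted.
*Zara₄* c-commands the pronoun but from outside its binding domain, and is not c-commanded by it → coindexation permitted.
*Greta₅* c-commands the pronoun within its binding domain → coindexation would violate Principle B.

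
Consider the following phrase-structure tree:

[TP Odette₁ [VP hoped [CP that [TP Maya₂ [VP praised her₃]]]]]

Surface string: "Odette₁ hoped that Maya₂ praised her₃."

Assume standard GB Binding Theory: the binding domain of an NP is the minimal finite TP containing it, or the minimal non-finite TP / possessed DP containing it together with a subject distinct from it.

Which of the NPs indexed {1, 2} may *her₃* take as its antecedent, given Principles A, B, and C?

{1}

*her* is a pronoun, so Principle B applies: it must be free in its binding domain.
Binding domain of *her₃*: the embedded TP, whose subject is Maya₂.
*Odette₁* c-commands the pronoun but from outside its binding domain, and is not c-commanded by it → coindexation permitted.
*Maya₂* c-commands the pronoun within its binding domain → coindexation would violate Principle B.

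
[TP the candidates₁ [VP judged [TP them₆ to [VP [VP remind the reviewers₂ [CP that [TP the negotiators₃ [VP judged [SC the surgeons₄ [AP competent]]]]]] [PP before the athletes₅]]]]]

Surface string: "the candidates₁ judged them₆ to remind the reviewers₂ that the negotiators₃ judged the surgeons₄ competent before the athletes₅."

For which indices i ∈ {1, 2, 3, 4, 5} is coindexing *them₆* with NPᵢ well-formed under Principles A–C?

*them* is a pronoun, so Principle B applies: it must be free in its binding domain.
Binding domain of *them₆*: the matrix TP, whose subject is the candidates₁.
*the candidates₁* c-commands the pronoun within its binding domain → coindexation would violate Principle B.
*the reviewers₂*: the pronoun c-commands this R-expression → coindexation would violate Principle C on *the reviewers₂*.
*the negotiators₃*: the pronoun c-commands this R-expression → coindexation would violate Principle C on *the negotiators₃*.
*the surgeons₄*: the pronoun c-commands this R-expression → coindexation would violate Principle C on *the surgeons₄*.
*the athletes₅*: the pronoun c-commands this R-expression → coindexation would violate Principle C on *the athletes₅*.

none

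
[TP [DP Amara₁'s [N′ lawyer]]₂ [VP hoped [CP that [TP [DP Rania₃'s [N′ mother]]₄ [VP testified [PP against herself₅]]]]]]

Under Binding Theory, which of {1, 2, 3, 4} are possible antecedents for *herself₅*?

*herself* is an anaphor, so Principle A applies: it must be bound in its binding domain.
Binding domain of *herself₅*: the embedded TP, whose subject is [Rania₃'s mother]₄.
*Amara₁* does not c-command the anaphor → cannot bind it.
*[Amara₁'s lawyer]₂* c-commands the anaphor but is outside its binding domain → cannot satisfy Principle A.
*Rania₃* does not c-command the anaphor → cannot bind it.
*[Rania₃'s mother]₄* c-commands the anaphor within its binding domain → licit binder.

{4}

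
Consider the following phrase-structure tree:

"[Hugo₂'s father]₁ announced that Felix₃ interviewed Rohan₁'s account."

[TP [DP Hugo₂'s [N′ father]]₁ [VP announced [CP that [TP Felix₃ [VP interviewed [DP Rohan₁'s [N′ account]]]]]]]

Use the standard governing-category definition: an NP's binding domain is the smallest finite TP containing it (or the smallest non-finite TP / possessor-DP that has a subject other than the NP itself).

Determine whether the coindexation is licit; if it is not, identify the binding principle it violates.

The two coindexed NPs are *[Hugo₂'s father]₁* and *Rohan₁*.
*Rohan₁* is an R-expression. Principle C requires it to be free everywhere.
*[Hugo₂'s father]₁* c-commands it and carries the same index.
The R-expression is bound → Principle C violation.

Principle C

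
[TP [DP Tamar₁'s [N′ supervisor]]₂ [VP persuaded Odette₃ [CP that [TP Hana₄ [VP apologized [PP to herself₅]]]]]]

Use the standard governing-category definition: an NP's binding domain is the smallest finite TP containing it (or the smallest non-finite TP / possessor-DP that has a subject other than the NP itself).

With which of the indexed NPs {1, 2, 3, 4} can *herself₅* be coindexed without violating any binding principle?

{4}

*herself* is an anaphor, so Principle A applies: it must be bound in its binding domain.
Binding domain of *herself₅*: the embedded TP, whose subject is Hana₄.
*Tamar₁* does not c-command the anaphor → cannot bind it.
*[Tamar₁'s supervisor]₂* c-commands the anaphor but is outside its binding domain → cannot satisfy Principle A.
*Odette₃* c-commands the anaphor but is outside its binding domain → cannot satisfy Principle A.
*Hana₄* c-commands the anaphor within its binding domain → licit binder.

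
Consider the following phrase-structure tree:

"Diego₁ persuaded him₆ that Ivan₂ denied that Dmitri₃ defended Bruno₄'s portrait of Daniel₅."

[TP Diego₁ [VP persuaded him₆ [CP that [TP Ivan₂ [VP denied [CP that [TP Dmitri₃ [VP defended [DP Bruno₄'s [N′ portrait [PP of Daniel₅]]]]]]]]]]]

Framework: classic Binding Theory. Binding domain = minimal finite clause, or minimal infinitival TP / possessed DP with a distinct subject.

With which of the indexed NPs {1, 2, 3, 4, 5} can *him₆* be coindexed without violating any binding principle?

*him* is a pronoun, so Principle B applies: it must be free in its binding domain.
Binding domain of *him₆*: the matrix TP, whose subject is Diego₁.
*Diego₁* c-commands the pronoun within its binding domain → coindexation would violate Principle B.
*Ivan₂*: the pronoun c-commands this R-expression → coindexation would violate Principle C on *Ivan₂*.
*Dmitri₃*: the pronoun c-commands this R-expression → coindexation would violate Principle C on *Dmitri₃*.
*Bruno₄*: the pronoun c-commands this R-expression → coindexation would violate Principle C on *Bruno₄*.
*Daniel₅*: the pronoun c-commands this R-expression → coindexation would violate Principle C on *Daniel₅*.

none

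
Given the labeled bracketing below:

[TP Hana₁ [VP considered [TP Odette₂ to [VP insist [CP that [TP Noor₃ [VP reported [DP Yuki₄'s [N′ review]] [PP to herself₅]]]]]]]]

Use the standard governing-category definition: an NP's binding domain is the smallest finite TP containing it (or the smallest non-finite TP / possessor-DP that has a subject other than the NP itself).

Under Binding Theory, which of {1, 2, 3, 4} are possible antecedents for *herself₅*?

*herself* is an anaphor, so Principle A applies: it must be bound in its binding domain.
Binding domain of *herself₅*: the embedded TP, whose subject is Noor₃.
*Hana₁* c-commands the anaphor but is outside its binding domain → cannot satisfy Principle A.
*Odette₂* c-commands the anaphor but is outside its binding domain → cannot satisfy Principle A.
*Noor₃* c-commands the anaphor within its binding domain → licit binder.
*Yuki₄* does not c-command the anaphor → cannot bind it.

{3}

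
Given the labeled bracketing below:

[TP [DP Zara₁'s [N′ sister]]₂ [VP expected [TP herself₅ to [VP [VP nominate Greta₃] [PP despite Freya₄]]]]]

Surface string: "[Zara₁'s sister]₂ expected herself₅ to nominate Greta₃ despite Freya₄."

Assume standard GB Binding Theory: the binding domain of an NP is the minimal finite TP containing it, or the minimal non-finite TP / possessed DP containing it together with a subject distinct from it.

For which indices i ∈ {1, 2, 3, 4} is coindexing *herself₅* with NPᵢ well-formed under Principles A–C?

{2}

*herself* is an anaphor, so Principle A applies: it must be bound in its binding domain.
Binding domain of *herself₅*: the matrix TP, whose subject is [Zara₁'s sister]₂.
*Zara₁* does not c-command the anaphor → cannot bind it.
*[Zara₁'s sister]₂* c-commands the anaphor within its binding domain → licit binder.
*Greta₃* does not c-command the anaphor → cannot bind it.
*Freya₄* does not c-command the anaphor → cannot bind it.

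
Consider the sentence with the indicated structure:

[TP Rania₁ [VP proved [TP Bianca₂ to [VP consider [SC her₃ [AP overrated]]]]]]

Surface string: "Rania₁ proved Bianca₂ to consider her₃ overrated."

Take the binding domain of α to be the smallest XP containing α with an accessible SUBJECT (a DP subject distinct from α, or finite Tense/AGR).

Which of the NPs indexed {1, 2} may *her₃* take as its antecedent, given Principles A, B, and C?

{1}

*her* is a pronoun, so Principle B applies: it must be free in its binding domain.
Binding domain of *her₃*: the embedded TP, whose subject is Bianca₂.
*Rania₁* c-commands the pronoun but from outside its binding domain, and is not c-commanded by it → coindexation permitted.
*Bianca₂* c-commands the pronoun within its binding domain → coindexation would violate Principle B.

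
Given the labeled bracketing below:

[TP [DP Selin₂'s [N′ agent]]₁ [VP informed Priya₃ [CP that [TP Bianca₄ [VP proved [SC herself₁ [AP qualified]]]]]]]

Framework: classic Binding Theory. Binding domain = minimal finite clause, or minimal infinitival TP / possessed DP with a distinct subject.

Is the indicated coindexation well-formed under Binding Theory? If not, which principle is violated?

Principle A

The two coindexed NPs are *[Selin₂'s agent]₁* and *herself₁*.
*herself₁* is an anaphor. Principle A requires it to be bound within its binding domain — the embedded TP, whose subject is Bianca₄.
Within that domain it is c-commanded by *Bianca₄*, which does not share its index.
*[Selin₂'s agent]₁* does c-command the anaphor, but from outside its binding domain.
The anaphor is unbound in its domain → Principle A violation.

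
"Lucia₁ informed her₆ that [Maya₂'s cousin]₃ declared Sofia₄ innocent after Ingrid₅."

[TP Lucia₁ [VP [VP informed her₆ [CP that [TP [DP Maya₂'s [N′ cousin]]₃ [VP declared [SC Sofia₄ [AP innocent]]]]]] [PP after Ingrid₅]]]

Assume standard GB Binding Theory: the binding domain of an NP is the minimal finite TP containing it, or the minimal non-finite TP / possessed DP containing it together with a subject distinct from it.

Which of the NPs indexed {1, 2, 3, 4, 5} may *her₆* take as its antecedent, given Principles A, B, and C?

{5}

*her* is a pronoun, so Principle B applies: it must be free in its binding domain.
Binding domain of *her₆*: the matrix TP, whose subject is Lucia₁.
*Lucia₁* c-commands the pronoun within its binding domain → coindexation would violate Principle B.
*Maya₂*: the pronoun c-commands this R-expression → coindexation would violate Principle C on *Maya₂*.
*[Maya₂'s cousin]₃*: the pronoun c-commands this R-expression → coindexation would violate Principle C on *[Maya₂'s cousin]₃*.
*Sofia₄*: the pronoun c-commands this R-expression → coindexation would violate Principle C on *Sofia₄*.
*Ingrid₅* and the pronoun do not c-command one another → neither Principle B nor Principle C is at stake; coindexation permitted.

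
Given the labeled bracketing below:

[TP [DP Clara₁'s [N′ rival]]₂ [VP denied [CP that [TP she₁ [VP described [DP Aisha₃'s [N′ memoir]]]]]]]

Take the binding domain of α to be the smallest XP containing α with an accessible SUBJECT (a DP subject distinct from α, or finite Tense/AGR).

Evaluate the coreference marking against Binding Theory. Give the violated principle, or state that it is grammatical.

The two coindexed NPs are *Clara₁* and *she₁*.
*she₁* is a pronoun; nothing c-commands it within its binding domain (the embedded TP.), so Principle B holds trivially.
*Clara₁* is an R-expression; *she₁* does not c-command it, and no other NP shares its index, so Principle C is satisfied.
All principles are respected.

grammatical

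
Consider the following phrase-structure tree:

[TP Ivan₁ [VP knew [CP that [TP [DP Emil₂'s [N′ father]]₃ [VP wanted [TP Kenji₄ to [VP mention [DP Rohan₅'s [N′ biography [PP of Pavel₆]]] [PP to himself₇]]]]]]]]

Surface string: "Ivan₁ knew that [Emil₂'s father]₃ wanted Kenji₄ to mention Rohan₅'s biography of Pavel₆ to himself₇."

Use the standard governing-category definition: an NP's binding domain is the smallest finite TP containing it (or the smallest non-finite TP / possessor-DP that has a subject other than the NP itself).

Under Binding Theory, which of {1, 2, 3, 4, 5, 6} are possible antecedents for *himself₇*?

*himself* is an anaphor, so Principle A applies: it must be bound in its binding domain.
Binding domain of *himself₇*: the embedded TP, whose subject is Kenji₄.
*Ivan₁* c-commands the anaphor but is outside its binding domain → cannot satisfy Principle A.
*Emil₂* does not c-command the anaphor → cannot bind it.
*[Emil₂'s father]₃* c-commands the anaphor but is outside its binding domain → cannot satisfy Principle A.
*Kenji₄* c-commands the anaphor within its binding domain → licit binder.
*Rohan₅* does not c-command the anaphor → cannot bind it.
*Pavel₆* does not c-command the anaphor → cannot bind it.

{4}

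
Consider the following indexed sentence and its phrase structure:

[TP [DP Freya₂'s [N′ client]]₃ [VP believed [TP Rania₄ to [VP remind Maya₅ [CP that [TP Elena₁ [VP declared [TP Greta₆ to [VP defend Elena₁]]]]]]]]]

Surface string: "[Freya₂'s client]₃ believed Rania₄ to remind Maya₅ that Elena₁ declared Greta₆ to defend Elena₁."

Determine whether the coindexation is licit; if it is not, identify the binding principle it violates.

Principle C

The two coindexed NPs are *Elena₁* (the higher occurrence) and *Elena₁* (the lower occurrence).
*Elena₁* (the lower occurrence) is an R-expression. Principle C requires it to be free everywhere.
*Elena₁* (the higher occurrence) c-commands it and carries the same index.
The R-expression is bound → Principle C violation.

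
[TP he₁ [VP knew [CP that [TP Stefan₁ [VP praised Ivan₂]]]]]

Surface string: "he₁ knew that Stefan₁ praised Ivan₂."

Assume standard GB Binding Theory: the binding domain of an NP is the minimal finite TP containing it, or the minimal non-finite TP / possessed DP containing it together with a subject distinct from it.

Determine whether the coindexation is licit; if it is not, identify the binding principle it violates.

The two coindexed NPs are *he₁* and *Stefan₁*.
*Stefan₁* is an R-expression. Principle C requires it to be free everywhere.
*he₁* c-commands it and carries the same index.
The R-expression is bound → Principle C violation.

Principle C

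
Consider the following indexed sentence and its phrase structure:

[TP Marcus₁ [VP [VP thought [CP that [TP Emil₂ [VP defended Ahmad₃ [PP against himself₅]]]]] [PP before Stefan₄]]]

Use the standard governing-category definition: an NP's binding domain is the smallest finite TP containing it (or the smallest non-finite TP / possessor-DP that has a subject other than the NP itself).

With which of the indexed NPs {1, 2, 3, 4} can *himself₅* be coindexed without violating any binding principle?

*himself* is an anaphor, so Principle A applies: it must be bound in its binding domain.
Binding domain of *himself₅*: the embedded TP, whose subject is Emil₂.
*Marcus₁* c-commands the anaphor but is outside its binding domain → cannot satisfy Principle A.
*Emil₂* c-commands the anaphor within its binding domain → licit binder.
*Ahmad₃* c-commands the anaphor within its binding domain → licit binder.
*Stefan₄* does not c-command the anaphor → cannot bind it.

{2, 3}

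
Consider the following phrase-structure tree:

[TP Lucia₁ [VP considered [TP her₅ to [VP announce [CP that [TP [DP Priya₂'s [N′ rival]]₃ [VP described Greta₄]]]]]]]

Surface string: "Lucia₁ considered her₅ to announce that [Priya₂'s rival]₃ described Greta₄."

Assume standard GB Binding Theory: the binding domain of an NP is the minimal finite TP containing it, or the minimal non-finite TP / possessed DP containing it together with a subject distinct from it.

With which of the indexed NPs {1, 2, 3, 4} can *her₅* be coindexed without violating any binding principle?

none

*her* is a pronoun, so Principle B applies: it must be free in its binding domain.
Binding domain of *her₅*: the matrix TP, whose subject is Lucia₁.
*Lucia₁* c-commands the pronoun within its binding domain → coindexation would violate Principle B.
*Priya₂*: the pronoun c-commands this R-expression → coindexation would violate Principle C on *Priya₂*.
*[Priya₂'s rival]₃*: the pronoun c-commands this R-expression → coindexation would violate Principle C on *[Priya₂'s rival]₃*.
*Greta₄*: the pronoun c-commands this R-expression → coindexation would violate Principle C on *Greta₄*.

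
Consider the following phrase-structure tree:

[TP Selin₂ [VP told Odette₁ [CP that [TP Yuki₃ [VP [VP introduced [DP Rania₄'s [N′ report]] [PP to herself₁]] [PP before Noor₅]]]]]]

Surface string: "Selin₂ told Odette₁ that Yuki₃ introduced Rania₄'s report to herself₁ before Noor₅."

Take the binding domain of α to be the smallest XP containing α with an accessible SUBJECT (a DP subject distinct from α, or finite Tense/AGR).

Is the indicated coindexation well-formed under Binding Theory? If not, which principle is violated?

Principle A

The two coindexed NPs are *Odette₁* and *herself₁*.
*herself₁* is an anaphor. Principle A requires it to be bound within its binding domain — the embedded TP, whose subject is Yuki₃.
Within that domain it is c-commanded by *Yuki₃*, which does not share its index.
*Odette₁* does c-command the anaphor, but from outside its binding domain.
The anaphor is unbound in its domain → Principle A violation.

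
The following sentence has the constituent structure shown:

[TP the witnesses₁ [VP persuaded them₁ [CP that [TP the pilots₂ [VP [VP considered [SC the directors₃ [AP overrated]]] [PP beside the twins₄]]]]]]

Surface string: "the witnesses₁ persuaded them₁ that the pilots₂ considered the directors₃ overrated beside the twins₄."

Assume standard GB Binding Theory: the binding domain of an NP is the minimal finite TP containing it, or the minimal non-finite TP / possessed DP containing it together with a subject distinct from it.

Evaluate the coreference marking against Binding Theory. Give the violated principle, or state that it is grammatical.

Principle B

The two coindexed NPs are *the witnesses₁* and *them₁*.
*them₁* is a pronoun. Its binding domain is the matrix TP, whose subject is the witnesses₁.
*the witnesses₁* c-commands it within that domain and carries the same index.
The pronoun is locally bound → Principle B violation.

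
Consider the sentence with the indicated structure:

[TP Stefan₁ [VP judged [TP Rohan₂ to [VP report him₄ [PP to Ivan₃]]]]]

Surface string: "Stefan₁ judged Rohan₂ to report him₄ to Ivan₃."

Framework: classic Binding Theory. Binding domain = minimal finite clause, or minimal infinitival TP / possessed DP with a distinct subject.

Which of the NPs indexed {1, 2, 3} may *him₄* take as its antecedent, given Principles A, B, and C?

{1}

*him* is a pronoun, so Principle B applies: it must be free in its binding domain.
Binding domain of *him₄*: the embedded TP, whose subject is Rohan₂.
*Stefan₁* c-commands the pronoun but from outside its binding domain, and is not c-commanded by it → coindexation permitted.
*Rohan₂* c-commands the pronoun within its binding domain → coindexation would violate Principle B.
*Ivan₃*: the pronoun c-commands this R-expression → coindexation would violate Principle C on *Ivan₃*.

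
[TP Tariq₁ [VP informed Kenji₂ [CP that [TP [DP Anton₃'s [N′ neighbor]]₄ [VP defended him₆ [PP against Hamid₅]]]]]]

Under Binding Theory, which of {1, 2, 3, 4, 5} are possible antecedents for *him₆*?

*him* is a pronoun, so Principle B applies: it must be free in its binding domain.
Binding domain of *him₆*: the embedded TP, whose subject is [Anton₃'s neighbor]₄.
*Tariq₁* c-commands the pronoun but from outside its binding domain, and is not c-commanded by it → coindexation permitted.
*Kenji₂* c-commands the pronoun but from outside its binding domain, and is not c-commanded by it → coindexation permitted.
*Anton₃* and the pronoun do not c-command one another → neither Principle B nor Principle C is at stake; coindexation permitted.
*[Anton₃'s neighbor]₄* c-commands the pronoun within its binding domain → coindexation would violate Principle B.
*Hamid₅*: the pronoun c-commands this R-expression → coindexation would violate Principle C on *Hamid₅*.

{1, 2, 3}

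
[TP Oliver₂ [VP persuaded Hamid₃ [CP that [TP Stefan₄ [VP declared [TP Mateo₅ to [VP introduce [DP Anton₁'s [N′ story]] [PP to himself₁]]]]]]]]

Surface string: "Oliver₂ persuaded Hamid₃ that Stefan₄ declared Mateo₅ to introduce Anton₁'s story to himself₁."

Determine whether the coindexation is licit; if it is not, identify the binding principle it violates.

Principle A

The two coindexed NPs are *Anton₁* and *himself₁*.
*himself₁* is an anaphor. Principle A requires it to be bound within its binding domain — the embedded TP, whose subject is Mateo₅.
Within that domain it is c-commanded by *Mateo₅*, which does not share its index.
*Anton₁* does not c-command the anaphor at all.
The anaphor is unbound in its domain → Principle A violation.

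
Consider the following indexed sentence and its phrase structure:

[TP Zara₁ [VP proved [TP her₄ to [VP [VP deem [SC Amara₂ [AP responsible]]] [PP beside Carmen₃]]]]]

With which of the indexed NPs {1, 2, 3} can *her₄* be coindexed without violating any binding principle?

none

*her* is a pronoun, so Principle B applies: it must be free in its binding domain.
Binding domain of *her₄*: the matrix TP, whose subject is Zara₁.
*Zara₁* c-commands the pronoun within its binding domain → coindexation would violate Principle B.
*Amara₂*: the pronoun c-commands this R-expression → coindexation would violate Principle C on *Amara₂*.
*Carmen₃*: the pronoun c-commands this R-expression → coindexation would violate Principle C on *Carmen₃*.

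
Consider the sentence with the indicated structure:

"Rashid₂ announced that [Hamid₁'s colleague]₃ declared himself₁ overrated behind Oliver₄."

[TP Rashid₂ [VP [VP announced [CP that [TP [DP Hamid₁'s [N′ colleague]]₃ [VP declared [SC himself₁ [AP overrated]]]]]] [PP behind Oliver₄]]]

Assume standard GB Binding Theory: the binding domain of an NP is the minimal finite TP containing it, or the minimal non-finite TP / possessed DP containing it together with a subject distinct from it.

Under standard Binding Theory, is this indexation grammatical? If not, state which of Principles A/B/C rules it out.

The two coindexed NPs are *Hamid₁* and *himself₁*.
*himself₁* is an anaphor. Principle A requires it to be bound within its binding domain — the embedded TP, whose subject is [Hamid₁'s colleague]₃.
Within that domain it is c-commanded by *[Hamid₁'s colleague]₃*, which does not share its index.
*Hamid₁* does not c-command the anaphor at all.
The anaphor is unbound in its domain → Principle A violation.

Principle A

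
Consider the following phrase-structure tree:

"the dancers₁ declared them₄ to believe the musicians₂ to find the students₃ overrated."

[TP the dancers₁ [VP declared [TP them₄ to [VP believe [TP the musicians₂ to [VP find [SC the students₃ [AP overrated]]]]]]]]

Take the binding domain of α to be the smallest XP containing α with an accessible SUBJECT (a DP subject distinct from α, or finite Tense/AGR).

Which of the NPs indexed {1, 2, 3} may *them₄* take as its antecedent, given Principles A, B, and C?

*them* is a pronoun, so Principle B applies: it must be free in its binding domain.
Binding domain of *them₄*: the matrix TP, whose subject is the dancers₁.
*the dancers₁* c-commands the pronoun within its binding domain → coindexation would violate Principle B.
*the musicians₂*: the pronoun c-commands this R-expression → coindexation would violate Principle C on *the musicians₂*.
*the students₃*: the pronoun c-commands this R-expression → coindexation would violate Principle C on *the students₃*.

none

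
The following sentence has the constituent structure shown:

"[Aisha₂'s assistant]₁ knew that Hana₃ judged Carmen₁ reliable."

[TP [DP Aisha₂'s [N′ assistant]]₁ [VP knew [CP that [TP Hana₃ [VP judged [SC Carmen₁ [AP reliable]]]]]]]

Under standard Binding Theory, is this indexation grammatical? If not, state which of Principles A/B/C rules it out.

The two coindexed NPs are *[Aisha₂'s assistant]₁* and *Carmen₁*.
*Carmen₁* is an R-expression. Principle C requires it to be free everywhere.
*[Aisha₂'s assistant]₁* c-commands it and carries the same index.
The R-expression is bound → Principle C violation.

Principle C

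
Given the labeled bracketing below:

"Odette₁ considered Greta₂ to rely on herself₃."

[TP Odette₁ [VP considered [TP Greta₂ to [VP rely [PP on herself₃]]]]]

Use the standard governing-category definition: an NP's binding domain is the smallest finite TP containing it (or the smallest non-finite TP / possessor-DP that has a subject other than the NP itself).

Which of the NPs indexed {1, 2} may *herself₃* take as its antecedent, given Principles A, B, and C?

{2}

*herself* is an anaphor, so Principle A applies: it must be bound in its binding domain.
Binding domain of *herself₃*: the embedded TP, whose subject is Greta₂.
*Odette₁* c-commands the anaphor but is outside its binding domain → cannot satisfy Principle A.
*Greta₂* c-commands the anaphor within its binding domain → licit binder.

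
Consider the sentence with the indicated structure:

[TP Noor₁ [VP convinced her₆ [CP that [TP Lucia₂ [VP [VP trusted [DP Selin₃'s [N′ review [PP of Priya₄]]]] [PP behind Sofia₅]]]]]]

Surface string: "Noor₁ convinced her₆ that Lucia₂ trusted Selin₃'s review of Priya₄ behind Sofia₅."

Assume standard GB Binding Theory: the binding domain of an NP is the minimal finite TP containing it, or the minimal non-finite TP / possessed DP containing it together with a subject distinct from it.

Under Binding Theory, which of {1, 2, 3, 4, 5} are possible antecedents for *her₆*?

none

*her* is a pronoun, so Principle B applies: it must be free in its binding domain.
Binding domain of *her₆*: the matrix TP, whose subject is Noor₁.
*Noor₁* c-commands the pronoun within its binding domain → coindexation would violate Principle B.
*Lucia₂*: the pronoun c-commands this R-expression → coindexation would violate Principle C on *Lucia₂*.
*Selin₃*: the pronoun c-commands this R-expression → coindexation would violate Principle C on *Selin₃*.
*Priya₄*: the pronoun c-commands this R-expression → coindexation would violate Principle C on *Priya₄*.
*Sofia₅*: the pronoun c-commands this R-expression → coindexation would violate Principle C on *Sofia₅*.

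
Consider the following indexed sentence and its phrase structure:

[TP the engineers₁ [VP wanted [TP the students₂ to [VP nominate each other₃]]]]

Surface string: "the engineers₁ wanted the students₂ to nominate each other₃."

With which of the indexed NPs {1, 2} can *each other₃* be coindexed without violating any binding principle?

*each other* is an anaphor, so Principle A applies: it must be bound in its binding domain.
Binding domain of *each other₃*: the embedded TP, whose subject is the students₂.
*the engineers₁* c-commands the anaphor but is outside its binding domain → cannot satisfy Principle A.
*the students₂* c-commands the anaphor within its binding domain → licit binder.

{2}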